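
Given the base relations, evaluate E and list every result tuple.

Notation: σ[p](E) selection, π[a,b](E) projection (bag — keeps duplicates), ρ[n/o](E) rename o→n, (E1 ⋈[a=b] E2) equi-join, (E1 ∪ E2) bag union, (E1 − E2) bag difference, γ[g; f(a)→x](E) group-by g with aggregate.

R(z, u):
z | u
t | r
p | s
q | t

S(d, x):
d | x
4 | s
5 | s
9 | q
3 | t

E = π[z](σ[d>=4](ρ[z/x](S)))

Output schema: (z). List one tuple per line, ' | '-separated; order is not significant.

Per-node cardinality:
  S → 4
  ρ[z/x](S) → 4
  σ[d>=4](ρ[z/x](S)) → 3
  π[z](σ[d>=4](ρ[z/x](S))) → 3

== RESULT ==
z
q
s
s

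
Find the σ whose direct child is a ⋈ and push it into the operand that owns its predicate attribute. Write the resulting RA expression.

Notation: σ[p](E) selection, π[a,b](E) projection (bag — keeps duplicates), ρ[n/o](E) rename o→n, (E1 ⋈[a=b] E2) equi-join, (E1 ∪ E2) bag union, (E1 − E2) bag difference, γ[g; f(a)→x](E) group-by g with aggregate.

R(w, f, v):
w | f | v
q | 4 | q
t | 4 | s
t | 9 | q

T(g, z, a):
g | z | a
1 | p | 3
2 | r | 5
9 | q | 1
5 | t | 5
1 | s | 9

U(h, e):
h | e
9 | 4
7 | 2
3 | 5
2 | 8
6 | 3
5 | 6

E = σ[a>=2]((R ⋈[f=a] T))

σ filters on a, owned by the right side.
E' = (R ⋈[f=a] σ[a>=2](T))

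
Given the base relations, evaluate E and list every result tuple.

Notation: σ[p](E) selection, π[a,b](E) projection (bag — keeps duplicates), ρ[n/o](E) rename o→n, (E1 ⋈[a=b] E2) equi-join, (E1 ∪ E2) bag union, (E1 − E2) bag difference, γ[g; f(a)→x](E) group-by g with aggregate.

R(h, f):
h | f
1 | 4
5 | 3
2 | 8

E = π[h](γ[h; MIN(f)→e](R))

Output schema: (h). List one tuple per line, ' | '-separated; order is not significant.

Per-node cardinality:
  R → 3
  γ[h; MIN(f)→e](R) → 3
  π[h](γ[h; MIN(f)→e](R)) → 3

== RESULT ==
h
1
2
5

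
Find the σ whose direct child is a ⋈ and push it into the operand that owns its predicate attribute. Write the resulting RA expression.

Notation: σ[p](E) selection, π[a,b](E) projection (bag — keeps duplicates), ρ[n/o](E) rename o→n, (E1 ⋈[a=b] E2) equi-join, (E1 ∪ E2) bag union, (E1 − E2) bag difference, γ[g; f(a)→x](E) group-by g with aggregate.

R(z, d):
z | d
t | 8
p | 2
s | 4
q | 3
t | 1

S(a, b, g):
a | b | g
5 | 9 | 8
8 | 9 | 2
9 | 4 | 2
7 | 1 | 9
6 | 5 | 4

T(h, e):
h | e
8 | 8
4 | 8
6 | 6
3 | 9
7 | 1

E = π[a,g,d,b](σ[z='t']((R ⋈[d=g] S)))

σ filters on z, owned by the left side.
E' = π[a,g,d,b]((σ[z='t'](R) ⋈[d=g] S))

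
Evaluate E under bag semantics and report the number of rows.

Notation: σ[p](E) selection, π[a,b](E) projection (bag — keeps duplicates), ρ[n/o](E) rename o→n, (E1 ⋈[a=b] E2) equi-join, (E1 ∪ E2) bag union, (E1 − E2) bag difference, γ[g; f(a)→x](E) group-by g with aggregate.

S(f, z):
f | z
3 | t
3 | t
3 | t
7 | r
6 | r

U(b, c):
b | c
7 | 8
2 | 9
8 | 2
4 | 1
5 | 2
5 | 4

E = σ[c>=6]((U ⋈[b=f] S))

Stepwise |·|:
  U → 6
  S → 5
  (U ⋈[b=f] S) → 1
  σ[c>=6]((U ⋈[b=f] S)) → 1

|E| = 1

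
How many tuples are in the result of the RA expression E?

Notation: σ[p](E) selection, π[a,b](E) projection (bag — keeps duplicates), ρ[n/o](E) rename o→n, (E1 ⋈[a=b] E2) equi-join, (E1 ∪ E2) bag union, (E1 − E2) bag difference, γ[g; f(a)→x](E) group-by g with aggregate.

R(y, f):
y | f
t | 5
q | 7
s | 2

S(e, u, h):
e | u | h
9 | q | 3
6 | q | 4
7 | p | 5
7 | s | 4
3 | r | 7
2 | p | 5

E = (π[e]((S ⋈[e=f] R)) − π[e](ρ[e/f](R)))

Per-node cardinality:
  S → 6
  R → 3
  (S ⋈[e=f] R) → 3
  π[e]((S ⋈[e=f] R)) → 3
  R → 3
  ρ[e/f](R) → 3
  π[e](ρ[e/f](R)) → 3
  (π[e]((S ⋈[e=f] R)) − π[e](ρ[e/f](R))) → 1

|E| = 1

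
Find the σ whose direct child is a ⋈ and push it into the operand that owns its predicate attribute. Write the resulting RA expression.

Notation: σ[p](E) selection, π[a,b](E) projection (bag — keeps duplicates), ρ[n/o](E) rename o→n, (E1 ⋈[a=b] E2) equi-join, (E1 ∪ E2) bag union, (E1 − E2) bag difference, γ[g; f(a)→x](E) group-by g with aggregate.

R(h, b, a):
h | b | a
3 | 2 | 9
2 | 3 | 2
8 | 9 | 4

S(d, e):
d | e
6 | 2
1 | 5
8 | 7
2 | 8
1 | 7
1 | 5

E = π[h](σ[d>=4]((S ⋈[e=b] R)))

σ filters on d, owned by the left side.
E' = π[h]((σ[d>=4](S) ⋈[e=b] R))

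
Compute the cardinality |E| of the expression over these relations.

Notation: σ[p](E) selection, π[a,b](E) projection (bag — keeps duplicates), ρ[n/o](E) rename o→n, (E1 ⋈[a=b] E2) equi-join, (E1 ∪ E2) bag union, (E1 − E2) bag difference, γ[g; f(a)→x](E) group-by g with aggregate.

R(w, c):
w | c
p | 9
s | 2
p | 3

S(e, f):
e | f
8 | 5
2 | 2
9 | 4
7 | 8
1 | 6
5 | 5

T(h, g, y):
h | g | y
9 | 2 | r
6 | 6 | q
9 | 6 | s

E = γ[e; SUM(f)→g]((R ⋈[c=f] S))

Subexpression sizes:
  R → 3
  S → 6
  (R ⋈[c=f] S) → 1
  γ[e; SUM(f)→g]((R ⋈[c=f] S)) → 1

|E| = 1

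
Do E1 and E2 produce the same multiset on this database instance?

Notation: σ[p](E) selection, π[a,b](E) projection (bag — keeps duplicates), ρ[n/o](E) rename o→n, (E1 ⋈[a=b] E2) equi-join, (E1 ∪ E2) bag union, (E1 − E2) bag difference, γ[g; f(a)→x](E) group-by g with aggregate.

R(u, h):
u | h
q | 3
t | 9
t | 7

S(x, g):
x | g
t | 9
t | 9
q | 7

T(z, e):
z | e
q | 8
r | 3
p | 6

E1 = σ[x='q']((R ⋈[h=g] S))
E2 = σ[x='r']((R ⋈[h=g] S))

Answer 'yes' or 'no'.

E1 per-node cardinality:
  R → 3
  S → 3
  (R ⋈[h=g] S) → 3
  σ[x='q']((R ⋈[h=g] S)) → 1
E2 per-node cardinality:
  R → 3
  S → 3
  (R ⋈[h=g] S) → 3
  σ[x='r']((R ⋈[h=g] S)) → 0

E1 result:
u | h | x | g
t | 7 | q | 7
E2 result:
u | h | x | g
(0 rows)
Witness: ('t', 7, 'q', 7) appears 1× in E1 but 0× in E2.

no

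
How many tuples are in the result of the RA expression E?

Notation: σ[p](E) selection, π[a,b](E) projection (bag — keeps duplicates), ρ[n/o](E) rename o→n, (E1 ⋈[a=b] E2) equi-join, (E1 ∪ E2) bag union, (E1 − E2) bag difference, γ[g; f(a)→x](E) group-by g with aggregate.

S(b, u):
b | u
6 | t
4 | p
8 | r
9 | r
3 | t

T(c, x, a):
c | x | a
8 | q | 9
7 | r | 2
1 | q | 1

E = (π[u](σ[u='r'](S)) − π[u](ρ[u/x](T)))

Subexpression sizes:
  S → 5
  σ[u='r'](S) → 2
  π[u](σ[u='r'](S)) → 2
  T → 3
  ρ[u/x](T) → 3
  π[u](ρ[u/x](T)) → 3
  (π[u](σ[u='r'](S)) − π[u](ρ[u/x](T))) → 1

|E| = 1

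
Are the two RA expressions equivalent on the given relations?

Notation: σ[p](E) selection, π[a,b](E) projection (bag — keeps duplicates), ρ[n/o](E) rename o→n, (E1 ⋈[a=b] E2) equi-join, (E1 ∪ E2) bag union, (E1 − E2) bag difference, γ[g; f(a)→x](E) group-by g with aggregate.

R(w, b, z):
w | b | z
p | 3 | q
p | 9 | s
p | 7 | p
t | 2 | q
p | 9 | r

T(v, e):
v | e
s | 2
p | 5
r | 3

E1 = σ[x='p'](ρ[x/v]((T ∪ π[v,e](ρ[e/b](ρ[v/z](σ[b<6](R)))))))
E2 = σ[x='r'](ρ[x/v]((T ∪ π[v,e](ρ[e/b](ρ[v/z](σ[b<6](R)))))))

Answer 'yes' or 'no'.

E1 subexpression sizes:
  T → 3
  R → 5
  σ[b<6](R) → 2
  ρ[v/z](σ[b<6](R)) → 2
  ρ[e/b](ρ[v/z](σ[b<6](R))) → 2
  π[v,e](ρ[e/b](ρ[v/z](σ[b<6](R)))) → 2
  (T ∪ π[v,e](ρ[e/b](ρ[v/z](σ[b<6](R))))) → 5
  ρ[x/v]((T ∪ π[v,e](ρ[e/b](ρ[v/z](σ[b<6](R)))))) → 5
  σ[x='p'](ρ[x/v]((T ∪ π[v,e](ρ[e/b](ρ[v/z](σ[b<6](R))))))) → 1
E2 subexpression sizes:
  T → 3
  R → 5
  σ[b<6](R) → 2
  ρ[v/z](σ[b<6](R)) → 2
  ρ[e/b](ρ[v/z](σ[b<6](R))) → 2
  π[v,e](ρ[e/b](ρ[v/z](σ[b<6](R)))) → 2
  (T ∪ π[v,e](ρ[e/b](ρ[v/z](σ[b<6](R))))) → 5
  ρ[x/v]((T ∪ π[v,e](ρ[e/b](ρ[v/z](σ[b<6](R)))))) → 5
  σ[x='r'](ρ[x/v]((T ∪ π[v,e](ρ[e/b](ρ[v/z](σ[b<6](R))))))) → 1

E1 result:
x | e
p | 5
E2 result:
x | e
r | 3
Witness: ('p', 5) appears 1× in E1 but 0× in E2.

no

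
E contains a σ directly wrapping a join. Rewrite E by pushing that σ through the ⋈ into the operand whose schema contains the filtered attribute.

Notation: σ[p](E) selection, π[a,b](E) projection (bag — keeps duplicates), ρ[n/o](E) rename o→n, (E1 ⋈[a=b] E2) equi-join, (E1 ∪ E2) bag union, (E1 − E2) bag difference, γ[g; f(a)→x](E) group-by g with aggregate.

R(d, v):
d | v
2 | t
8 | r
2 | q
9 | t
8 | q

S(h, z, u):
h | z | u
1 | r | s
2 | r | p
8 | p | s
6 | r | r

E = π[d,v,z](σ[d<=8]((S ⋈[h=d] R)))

σ filters on d, owned by the right side.
E' = π[d,v,z]((S ⋈[h=d] σ[d<=8](R)))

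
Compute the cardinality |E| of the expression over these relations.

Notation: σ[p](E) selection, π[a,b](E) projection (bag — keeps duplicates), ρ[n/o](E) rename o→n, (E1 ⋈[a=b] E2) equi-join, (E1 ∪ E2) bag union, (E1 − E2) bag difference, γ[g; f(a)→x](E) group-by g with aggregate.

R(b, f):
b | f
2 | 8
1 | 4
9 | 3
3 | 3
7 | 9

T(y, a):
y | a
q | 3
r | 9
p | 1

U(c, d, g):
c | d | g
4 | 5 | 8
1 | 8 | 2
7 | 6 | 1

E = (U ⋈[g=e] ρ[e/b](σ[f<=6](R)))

Row counts bottom-up:
  U → 3
  R → 5
  σ[f<=6](R) → 3
  ρ[e/b](σ[f<=6](R)) → 3
  (U ⋈[g=e] ρ[e/b](σ[f<=6](R))) → 1

|E| = 1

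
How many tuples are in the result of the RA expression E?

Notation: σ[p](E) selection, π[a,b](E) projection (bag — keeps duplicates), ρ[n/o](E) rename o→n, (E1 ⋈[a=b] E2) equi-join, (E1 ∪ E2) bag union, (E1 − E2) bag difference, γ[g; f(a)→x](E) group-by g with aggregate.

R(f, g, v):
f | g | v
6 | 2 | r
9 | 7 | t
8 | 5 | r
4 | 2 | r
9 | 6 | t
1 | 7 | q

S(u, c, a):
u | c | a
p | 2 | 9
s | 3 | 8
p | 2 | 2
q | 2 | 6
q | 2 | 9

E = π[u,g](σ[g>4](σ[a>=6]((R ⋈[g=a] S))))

Per-node cardinality:
  R → 6
  S → 5
  (R ⋈[g=a] S) → 3
  σ[a>=6]((R ⋈[g=a] S)) → 1
  σ[g>4](σ[a>=6]((R ⋈[g=a] S))) → 1
  π[u,g](σ[g>4](σ[a>=6]((R ⋈[g=a] S)))) → 1

|E| = 1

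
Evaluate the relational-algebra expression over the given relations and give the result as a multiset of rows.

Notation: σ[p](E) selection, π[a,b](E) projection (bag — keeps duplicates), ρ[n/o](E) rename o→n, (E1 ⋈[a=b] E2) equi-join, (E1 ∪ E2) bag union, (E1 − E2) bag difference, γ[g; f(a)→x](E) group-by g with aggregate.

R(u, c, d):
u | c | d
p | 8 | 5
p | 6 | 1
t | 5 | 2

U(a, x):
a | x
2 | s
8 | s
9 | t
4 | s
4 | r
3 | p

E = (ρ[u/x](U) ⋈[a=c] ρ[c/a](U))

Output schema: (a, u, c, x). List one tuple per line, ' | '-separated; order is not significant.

Row counts bottom-up:
  U → 6
  ρ[u/x](U) → 6
  U → 6
  ρ[c/a](U) → 6
  (ρ[u/x](U) ⋈[a=c] ρ[c/a](U)) → 8

== RESULT ==
a | u | c | x
2 | s | 2 | s
3 | p | 3 | p
4 | r | 4 | r
4 | r | 4 | s
4 | s | 4 | r
4 | s | 4 | s
8 | s | 8 | s
9 | t | 9 | t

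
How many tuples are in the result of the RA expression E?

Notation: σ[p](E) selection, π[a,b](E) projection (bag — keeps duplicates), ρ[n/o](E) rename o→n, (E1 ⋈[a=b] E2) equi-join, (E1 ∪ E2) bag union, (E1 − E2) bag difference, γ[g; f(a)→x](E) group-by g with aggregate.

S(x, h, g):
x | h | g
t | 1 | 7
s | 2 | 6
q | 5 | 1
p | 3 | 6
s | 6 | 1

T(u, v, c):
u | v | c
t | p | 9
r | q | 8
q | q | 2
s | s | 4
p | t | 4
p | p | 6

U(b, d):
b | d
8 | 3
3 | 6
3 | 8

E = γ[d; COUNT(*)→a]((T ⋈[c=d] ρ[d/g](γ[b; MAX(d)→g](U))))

Row counts bottom-up:
  T → 6
  U → 3
  γ[b; MAX(d)→g](U) → 2
  ρ[d/g](γ[b; MAX(d)→g](U)) → 2
  (T ⋈[c=d] ρ[d/g](γ[b; MAX(d)→g](U))) → 1
  γ[d; COUNT(*)→a]((T ⋈[c=d] ρ[d/g](γ[b; MAX(d)→g](U)))) → 1

|E| = 1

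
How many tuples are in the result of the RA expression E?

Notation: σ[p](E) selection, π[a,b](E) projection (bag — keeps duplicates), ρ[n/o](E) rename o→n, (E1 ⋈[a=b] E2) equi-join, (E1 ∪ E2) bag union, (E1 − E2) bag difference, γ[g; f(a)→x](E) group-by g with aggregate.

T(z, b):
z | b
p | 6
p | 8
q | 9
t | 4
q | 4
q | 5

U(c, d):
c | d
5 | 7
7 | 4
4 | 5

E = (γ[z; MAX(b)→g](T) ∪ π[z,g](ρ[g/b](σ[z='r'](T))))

Row counts bottom-up:
  T → 6
  γ[z; MAX(b)→g](T) → 3
  T → 6
  σ[z='r'](T) → 0
  ρ[g/b](σ[z='r'](T)) → 0
  π[z,g](ρ[g/b](σ[z='r'](T))) → 0
  (γ[z; MAX(b)→g](T) ∪ π[z,g](ρ[g/b](σ[z='r'](T)))) → 3

|E| = 3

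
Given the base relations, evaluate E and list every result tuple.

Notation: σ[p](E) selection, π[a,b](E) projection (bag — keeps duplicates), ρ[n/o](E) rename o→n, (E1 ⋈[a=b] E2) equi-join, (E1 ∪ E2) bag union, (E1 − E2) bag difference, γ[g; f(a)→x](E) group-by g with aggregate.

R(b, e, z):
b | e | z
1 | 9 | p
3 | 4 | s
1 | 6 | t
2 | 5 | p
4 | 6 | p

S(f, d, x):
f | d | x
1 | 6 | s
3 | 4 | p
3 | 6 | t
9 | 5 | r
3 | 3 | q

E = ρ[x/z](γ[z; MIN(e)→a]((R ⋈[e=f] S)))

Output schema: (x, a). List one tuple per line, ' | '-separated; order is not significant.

Row counts bottom-up:
  R → 5
  S → 5
  (R ⋈[e=f] S) → 1
  γ[z; MIN(e)→a]((R ⋈[e=f] S)) → 1
  ρ[x/z](γ[z; MIN(e)→a]((R ⋈[e=f] S))) → 1

== RESULT ==
x | a
p | 9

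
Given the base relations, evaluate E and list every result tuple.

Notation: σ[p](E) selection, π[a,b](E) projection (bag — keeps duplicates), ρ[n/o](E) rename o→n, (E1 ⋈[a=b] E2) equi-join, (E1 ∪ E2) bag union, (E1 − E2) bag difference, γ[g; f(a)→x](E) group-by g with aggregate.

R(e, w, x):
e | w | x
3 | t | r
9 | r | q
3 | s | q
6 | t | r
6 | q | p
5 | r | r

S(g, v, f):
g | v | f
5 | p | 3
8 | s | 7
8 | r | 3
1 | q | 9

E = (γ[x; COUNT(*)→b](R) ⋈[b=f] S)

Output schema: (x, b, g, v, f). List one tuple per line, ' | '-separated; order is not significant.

Per-node cardinality:
  R → 6
  γ[x; COUNT(*)→b](R) → 3
  S → 4
  (γ[x; COUNT(*)→b](R) ⋈[b=f] S) → 2

== RESULT ==
x | b | g | v | f
r | 3 | 5 | p | 3
r | 3 | 8 | r | 3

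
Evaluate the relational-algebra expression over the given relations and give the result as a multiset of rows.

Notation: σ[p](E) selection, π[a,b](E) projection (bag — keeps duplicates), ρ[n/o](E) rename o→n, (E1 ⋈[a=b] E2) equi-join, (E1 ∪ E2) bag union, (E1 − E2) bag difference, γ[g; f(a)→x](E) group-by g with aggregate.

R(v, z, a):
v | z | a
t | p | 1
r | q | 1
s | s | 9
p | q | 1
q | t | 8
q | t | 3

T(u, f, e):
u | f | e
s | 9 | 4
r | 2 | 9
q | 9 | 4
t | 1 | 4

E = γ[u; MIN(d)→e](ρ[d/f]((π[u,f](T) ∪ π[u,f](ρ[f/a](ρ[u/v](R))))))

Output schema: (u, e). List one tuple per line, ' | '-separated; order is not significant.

Stepwise |·|:
  T → 4
  π[u,f](T) → 4
  R → 6
  ρ[u/v](R) → 6
  ρ[f/a](ρ[u/v](R)) → 6
  π[u,f](ρ[f/a](ρ[u/v](R))) → 6
  (π[u,f](T) ∪ π[u,f](ρ[f/a](ρ[u/v](R)))) → 10
  ρ[d/f]((π[u,f](T) ∪ π[u,f](ρ[f/a](ρ[u/v](R))))) → 10
  γ[u; MIN(d)→e](ρ[d/f]((π[u,f](T) ∪ π[u,f](ρ[f/a](ρ[u/v](R)))))) → 5

== RESULT ==
u | e
p | 1
q | 3
r | 1
s | 9
t | 1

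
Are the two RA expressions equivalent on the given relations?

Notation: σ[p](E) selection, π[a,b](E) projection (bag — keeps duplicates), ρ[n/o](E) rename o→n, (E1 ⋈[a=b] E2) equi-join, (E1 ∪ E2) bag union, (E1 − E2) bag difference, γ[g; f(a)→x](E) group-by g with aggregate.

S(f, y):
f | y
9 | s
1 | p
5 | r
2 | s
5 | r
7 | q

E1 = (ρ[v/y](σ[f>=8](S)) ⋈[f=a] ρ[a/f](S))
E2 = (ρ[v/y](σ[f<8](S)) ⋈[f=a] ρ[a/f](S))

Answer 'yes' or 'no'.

E1 per-node cardinality:
  S → 6
  σ[f>=8](S) → 1
  ρ[v/y](σ[f>=8](S)) → 1
  S → 6
  ρ[a/f](S) → 6
  (ρ[v/y](σ[f>=8](S)) ⋈[f=a] ρ[a/f](S)) → 1
E2 per-node cardinality:
  S → 6
  σ[f<8](S) → 5
  ρ[v/y](σ[f<8](S)) → 5
  S → 6
  ρ[a/f](S) → 6
  (ρ[v/y](σ[f<8](S)) ⋈[f=a] ρ[a/f](S)) → 7

E1 result:
f | v | a | y
9 | s | 9 | s
E2 result:
f | v | a | y
1 | p | 1 | p
2 | s | 2 | s
5 | r | 5 | r
5 | r | 5 | r
5 | r | 5 | r
5 | r | 5 | r
7 | q | 7 | q
Witness: (1, 'p', 1, 'p') appears 0× in E1 but 1× in E2.

no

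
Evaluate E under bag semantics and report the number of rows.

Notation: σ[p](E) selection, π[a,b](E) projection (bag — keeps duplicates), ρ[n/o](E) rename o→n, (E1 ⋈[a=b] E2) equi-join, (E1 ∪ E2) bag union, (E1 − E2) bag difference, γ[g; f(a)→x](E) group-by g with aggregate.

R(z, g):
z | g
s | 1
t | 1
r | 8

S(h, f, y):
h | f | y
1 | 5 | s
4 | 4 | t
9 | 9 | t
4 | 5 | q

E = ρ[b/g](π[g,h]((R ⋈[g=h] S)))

Row counts bottom-up:
  R → 3
  S → 4
  (R ⋈[g=h] S) → 2
  π[g,h]((R ⋈[g=h] S)) → 2
  ρ[b/g](π[g,h]((R ⋈[g=h] S))) → 2

|E| = 2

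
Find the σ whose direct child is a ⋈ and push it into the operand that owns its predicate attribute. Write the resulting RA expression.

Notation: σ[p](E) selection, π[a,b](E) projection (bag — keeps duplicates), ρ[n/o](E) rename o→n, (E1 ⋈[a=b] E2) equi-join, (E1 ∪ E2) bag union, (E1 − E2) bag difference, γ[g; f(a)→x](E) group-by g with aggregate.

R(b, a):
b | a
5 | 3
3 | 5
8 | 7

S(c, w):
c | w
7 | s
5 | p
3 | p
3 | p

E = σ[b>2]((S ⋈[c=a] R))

σ filters on b, owned by the right side.
E' = (S ⋈[c=a] σ[b>2](R))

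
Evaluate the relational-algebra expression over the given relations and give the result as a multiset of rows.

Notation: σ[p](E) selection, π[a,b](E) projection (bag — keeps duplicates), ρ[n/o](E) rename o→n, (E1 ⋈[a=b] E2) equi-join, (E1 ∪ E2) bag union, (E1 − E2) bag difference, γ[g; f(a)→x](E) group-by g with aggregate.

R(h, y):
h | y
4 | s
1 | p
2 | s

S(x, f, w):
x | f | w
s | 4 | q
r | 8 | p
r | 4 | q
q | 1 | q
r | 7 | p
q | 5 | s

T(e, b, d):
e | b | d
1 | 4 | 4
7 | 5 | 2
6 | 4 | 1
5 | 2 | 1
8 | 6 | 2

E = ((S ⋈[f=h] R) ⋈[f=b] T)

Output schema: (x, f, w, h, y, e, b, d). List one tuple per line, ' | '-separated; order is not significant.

Subexpression sizes:
  S → 6
  R → 3
  (S ⋈[f=h] R) → 3
  T → 5
  ((S ⋈[f=h] R) ⋈[f=b] T) → 4

== RESULT ==
x | f | w | h | y | e | b | d
r | 4 | q | 4 | s | 1 | 4 | 4
r | 4 | q | 4 | s | 6 | 4 | 1
s | 4 | q | 4 | s | 1 | 4 | 4
s | 4 | q | 4 | s | 6 | 4 | 1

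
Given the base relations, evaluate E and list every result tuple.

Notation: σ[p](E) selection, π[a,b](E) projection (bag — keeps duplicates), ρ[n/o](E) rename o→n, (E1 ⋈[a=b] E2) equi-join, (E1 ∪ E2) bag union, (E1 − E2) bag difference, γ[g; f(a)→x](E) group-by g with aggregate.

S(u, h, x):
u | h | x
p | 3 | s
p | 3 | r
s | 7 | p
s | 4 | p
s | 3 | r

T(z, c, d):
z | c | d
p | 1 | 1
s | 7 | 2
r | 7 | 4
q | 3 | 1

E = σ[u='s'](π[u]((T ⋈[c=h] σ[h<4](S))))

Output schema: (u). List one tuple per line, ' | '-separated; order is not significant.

Row counts bottom-up:
  T → 4
  S → 5
  σ[h<4](S) → 3
  (T ⋈[c=h] σ[h<4](S)) → 3
  π[u]((T ⋈[c=h] σ[h<4](S))) → 3
  σ[u='s'](π[u]((T ⋈[c=h] σ[h<4](S)))) → 1

== RESULT ==
u
s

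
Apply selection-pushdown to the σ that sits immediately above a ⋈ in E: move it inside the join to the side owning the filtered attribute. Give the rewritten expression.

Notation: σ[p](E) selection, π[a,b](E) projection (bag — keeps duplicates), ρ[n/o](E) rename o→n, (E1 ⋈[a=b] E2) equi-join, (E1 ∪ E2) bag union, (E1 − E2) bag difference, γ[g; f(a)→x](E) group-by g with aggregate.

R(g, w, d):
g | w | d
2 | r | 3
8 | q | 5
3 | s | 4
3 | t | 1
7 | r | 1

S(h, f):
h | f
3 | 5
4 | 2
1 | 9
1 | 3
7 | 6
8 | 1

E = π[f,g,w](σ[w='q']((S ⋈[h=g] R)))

σ filters on w, owned by the right side.
E' = π[f,g,w]((S ⋈[h=g] σ[w='q'](R)))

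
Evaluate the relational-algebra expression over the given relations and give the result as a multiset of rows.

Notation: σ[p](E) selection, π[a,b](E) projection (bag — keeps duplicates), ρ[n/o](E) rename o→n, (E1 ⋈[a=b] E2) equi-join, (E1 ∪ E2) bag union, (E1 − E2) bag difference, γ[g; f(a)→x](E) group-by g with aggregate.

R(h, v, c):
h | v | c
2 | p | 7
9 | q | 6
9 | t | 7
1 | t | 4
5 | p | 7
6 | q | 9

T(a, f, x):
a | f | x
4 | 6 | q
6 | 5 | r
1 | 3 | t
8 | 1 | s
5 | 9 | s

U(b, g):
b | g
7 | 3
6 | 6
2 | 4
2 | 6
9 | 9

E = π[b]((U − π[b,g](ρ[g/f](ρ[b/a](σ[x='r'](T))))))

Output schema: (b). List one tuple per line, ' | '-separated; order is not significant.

Per-node cardinality:
  U → 5
  T → 5
  σ[x='r'](T) → 1
  ρ[b/a](σ[x='r'](T)) → 1
  ρ[g/f](ρ[b/a](σ[x='r'](T))) → 1
  π[b,g](ρ[g/f](ρ[b/a](σ[x='r'](T)))) → 1
  (U − π[b,g](ρ[g/f](ρ[b/a](σ[x='r'](T))))) → 5
  π[b]((U − π[b,g](ρ[g/f](ρ[b/a](σ[x='r'](T)))))) → 5

== RESULT ==
b
2
2
6
7
9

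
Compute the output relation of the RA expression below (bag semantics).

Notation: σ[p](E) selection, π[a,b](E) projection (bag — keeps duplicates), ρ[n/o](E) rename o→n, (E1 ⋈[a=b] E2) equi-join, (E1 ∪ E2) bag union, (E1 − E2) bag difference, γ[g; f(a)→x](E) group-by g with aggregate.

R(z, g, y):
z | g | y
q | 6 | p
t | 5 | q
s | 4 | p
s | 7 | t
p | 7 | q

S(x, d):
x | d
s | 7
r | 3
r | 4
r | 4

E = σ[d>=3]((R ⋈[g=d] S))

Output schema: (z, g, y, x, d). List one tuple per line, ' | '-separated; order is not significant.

Row counts bottom-up:
  R → 5
  S → 4
  (R ⋈[g=d] S) → 4
  σ[d>=3]((R ⋈[g=d] S)) → 4

== RESULT ==
z | g | y | x | d
p | 7 | q | s | 7
s | 4 | p | r | 4
s | 4 | p | r | 4
s | 7 | t | s | 7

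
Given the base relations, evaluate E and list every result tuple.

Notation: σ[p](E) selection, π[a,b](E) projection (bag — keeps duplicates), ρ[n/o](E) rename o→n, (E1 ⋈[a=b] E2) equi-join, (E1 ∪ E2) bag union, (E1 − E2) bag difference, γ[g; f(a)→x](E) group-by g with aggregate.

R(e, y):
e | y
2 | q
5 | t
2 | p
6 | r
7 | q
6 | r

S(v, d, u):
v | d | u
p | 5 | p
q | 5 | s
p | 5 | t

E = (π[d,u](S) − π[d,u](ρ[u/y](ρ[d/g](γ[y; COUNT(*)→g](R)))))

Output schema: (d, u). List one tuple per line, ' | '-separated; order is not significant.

Row counts bottom-up:
  S → 3
  π[d,u](S) → 3
  R → 6
  γ[y; COUNT(*)→g](R) → 4
  ρ[d/g](γ[y; COUNT(*)→g](R)) → 4
  ρ[u/y](ρ[d/g](γ[y; COUNT(*)→g](R))) → 4
  π[d,u](ρ[u/y](ρ[d/g](γ[y; COUNT(*)→g](R)))) → 4
  (π[d,u](S) − π[d,u](ρ[u/y](ρ[d/g](γ[y; COUNT(*)→g](R))))) → 3

== RESULT ==
d | u
5 | p
5 | s
5 | t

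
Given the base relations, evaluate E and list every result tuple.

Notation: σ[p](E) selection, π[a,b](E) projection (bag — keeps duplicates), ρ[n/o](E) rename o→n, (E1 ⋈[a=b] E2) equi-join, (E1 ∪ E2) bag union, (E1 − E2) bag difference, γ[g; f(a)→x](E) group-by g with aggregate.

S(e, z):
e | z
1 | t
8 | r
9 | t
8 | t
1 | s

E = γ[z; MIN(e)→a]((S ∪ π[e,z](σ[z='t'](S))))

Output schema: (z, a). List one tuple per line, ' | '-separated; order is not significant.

Row counts bottom-up:
  S → 5
  S → 5
  σ[z='t'](S) → 3
  π[e,z](σ[z='t'](S)) → 3
  (S ∪ π[e,z](σ[z='t'](S))) → 8
  γ[z; MIN(e)→a]((S ∪ π[e,z](σ[z='t'](S)))) → 3

== RESULT ==
z | a
r | 8
s | 1
t | 1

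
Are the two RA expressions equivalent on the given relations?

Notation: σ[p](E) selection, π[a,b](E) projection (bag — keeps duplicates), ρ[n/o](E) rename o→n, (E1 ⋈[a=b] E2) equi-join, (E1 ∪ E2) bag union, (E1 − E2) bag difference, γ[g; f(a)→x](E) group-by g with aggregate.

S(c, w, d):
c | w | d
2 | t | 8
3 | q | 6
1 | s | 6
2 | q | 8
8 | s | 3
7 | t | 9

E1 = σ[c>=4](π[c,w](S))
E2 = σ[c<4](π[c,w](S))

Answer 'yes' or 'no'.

E1 row counts bottom-up:
  S → 6
  π[c,w](S) → 6
  σ[c>=4](π[c,w](S)) → 2
E2 row counts bottom-up:
  S → 6
  π[c,w](S) → 6
  σ[c<4](π[c,w](S)) → 4

E1 result:
c | w
7 | t
8 | s
E2 result:
c | w
1 | s
2 | q
2 | t
3 | q
Witness: (3, 'q') appears 0× in E1 but 1× in E2.

no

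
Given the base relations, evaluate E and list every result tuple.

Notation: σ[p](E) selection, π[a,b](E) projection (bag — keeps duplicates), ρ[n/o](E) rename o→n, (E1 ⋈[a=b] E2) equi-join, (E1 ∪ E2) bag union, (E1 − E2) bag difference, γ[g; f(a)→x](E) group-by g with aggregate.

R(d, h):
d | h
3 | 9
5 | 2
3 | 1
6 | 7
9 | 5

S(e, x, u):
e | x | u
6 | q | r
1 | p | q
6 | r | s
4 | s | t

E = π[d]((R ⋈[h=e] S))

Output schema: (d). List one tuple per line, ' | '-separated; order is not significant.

Row counts bottom-up:
  R → 5
  S → 4
  (R ⋈[h=e] S) → 1
  π[d]((R ⋈[h=e] S)) → 1

== RESULT ==
d
3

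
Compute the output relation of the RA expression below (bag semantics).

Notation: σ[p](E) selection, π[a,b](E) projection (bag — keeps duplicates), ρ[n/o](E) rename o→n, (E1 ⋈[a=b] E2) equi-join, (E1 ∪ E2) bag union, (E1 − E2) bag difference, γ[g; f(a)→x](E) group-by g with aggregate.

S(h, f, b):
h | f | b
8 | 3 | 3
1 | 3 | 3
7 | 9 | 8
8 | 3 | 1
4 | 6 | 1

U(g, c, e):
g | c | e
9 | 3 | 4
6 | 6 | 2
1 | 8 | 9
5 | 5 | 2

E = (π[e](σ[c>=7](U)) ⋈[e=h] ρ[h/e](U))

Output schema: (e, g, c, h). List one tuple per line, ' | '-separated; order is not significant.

Stepwise |·|:
  U → 4
  σ[c>=7](U) → 1
  π[e](σ[c>=7](U)) → 1
  U → 4
  ρ[h/e](U) → 4
  (π[e](σ[c>=7](U)) ⋈[e=h] ρ[h/e](U)) → 1

== RESULT ==
e | g | c | h
9 | 1 | 8 | 9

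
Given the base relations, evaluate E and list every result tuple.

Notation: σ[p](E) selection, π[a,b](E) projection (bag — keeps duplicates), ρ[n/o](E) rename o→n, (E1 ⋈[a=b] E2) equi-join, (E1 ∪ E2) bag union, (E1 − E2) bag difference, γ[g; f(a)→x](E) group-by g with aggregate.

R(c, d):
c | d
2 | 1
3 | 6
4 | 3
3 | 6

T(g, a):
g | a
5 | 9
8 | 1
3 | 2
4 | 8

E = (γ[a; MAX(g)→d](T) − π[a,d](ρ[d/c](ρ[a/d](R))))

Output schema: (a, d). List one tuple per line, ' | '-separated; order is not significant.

Subexpression sizes:
  T → 4
  γ[a; MAX(g)→d](T) → 4
  R → 4
  ρ[a/d](R) → 4
  ρ[d/c](ρ[a/d](R)) → 4
  π[a,d](ρ[d/c](ρ[a/d](R))) → 4
  (γ[a; MAX(g)→d](T) − π[a,d](ρ[d/c](ρ[a/d](R)))) → 4

== RESULT ==
a | d
1 | 8
2 | 3
8 | 4
9 | 5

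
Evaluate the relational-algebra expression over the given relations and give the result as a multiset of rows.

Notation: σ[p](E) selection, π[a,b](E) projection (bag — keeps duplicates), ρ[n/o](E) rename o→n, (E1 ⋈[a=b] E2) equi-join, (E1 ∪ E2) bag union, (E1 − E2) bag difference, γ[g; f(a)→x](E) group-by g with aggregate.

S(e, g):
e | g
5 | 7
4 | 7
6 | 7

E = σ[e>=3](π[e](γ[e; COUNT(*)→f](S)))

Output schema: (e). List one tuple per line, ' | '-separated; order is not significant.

Row counts bottom-up:
  S → 3
  γ[e; COUNT(*)→f](S) → 3
  π[e](γ[e; COUNT(*)→f](S)) → 3
  σ[e>=3](π[e](γ[e; COUNT(*)→f](S))) → 3

== RESULT ==
e
4
5
6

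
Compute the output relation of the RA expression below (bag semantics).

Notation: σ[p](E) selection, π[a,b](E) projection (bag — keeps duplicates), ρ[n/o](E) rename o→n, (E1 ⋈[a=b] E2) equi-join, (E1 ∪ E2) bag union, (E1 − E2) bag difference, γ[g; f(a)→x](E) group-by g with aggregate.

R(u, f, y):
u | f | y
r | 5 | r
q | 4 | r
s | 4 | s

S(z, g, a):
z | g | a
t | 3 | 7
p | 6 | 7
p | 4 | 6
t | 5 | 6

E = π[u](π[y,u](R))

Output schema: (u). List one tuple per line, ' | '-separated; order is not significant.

Row counts bottom-up:
  R → 3
  π[y,u](R) → 3
  π[u](π[y,u](R)) → 3

== RESULT ==
u
q
r
s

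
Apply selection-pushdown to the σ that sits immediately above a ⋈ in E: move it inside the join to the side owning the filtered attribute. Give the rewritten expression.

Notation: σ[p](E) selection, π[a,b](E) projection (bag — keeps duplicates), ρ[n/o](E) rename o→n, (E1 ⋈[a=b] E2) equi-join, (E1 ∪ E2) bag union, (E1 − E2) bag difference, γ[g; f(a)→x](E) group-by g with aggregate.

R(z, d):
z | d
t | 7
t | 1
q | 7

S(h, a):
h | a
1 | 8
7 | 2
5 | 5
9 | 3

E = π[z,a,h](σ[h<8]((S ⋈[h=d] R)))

σ filters on h, owned by the left side.
E' = π[z,a,h]((σ[h<8](S) ⋈[h=d] R))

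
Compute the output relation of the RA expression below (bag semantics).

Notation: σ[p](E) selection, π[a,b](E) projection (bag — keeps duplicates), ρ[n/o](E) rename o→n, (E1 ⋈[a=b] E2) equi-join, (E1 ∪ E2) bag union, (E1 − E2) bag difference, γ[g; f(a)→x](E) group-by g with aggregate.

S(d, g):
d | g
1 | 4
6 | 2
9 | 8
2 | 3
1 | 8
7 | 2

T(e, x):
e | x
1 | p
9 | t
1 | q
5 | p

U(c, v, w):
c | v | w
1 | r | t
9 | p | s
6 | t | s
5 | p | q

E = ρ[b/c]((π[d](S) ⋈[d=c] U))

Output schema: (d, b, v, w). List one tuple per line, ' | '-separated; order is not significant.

Row counts bottom-up:
  S → 6
  π[d](S) → 6
  U → 4
  (π[d](S) ⋈[d=c] U) → 4
  ρ[b/c]((π[d](S) ⋈[d=c] U)) → 4

== RESULT ==
d | b | v | w
1 | 1 | r | t
1 | 1 | r | t
6 | 6 | t | s
9 | 9 | p | s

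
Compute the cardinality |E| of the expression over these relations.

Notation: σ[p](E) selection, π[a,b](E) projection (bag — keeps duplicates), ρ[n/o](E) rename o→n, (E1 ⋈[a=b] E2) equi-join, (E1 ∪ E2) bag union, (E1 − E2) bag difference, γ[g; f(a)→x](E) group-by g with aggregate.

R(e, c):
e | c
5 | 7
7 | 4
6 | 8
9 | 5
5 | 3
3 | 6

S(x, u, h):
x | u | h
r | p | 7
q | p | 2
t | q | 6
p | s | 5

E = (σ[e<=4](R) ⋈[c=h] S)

Row counts bottom-up:
  R → 6
  σ[e<=4](R) → 1
  S → 4
  (σ[e<=4](R) ⋈[c=h] S) → 1

|E| = 1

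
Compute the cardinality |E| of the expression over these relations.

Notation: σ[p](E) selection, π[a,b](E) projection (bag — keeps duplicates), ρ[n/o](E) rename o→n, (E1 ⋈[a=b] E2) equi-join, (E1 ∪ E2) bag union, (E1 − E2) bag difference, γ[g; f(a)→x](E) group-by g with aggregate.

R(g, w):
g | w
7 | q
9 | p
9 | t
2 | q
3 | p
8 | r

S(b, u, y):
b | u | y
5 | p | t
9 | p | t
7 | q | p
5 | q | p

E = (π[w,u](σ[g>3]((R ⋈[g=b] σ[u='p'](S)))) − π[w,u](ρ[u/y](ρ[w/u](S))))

Row counts bottom-up:
  R → 6
  S → 4
  σ[u='p'](S) → 2
  (R ⋈[g=b] σ[u='p'](S)) → 2
  σ[g>3]((R ⋈[g=b] σ[u='p'](S))) → 2
  π[w,u](σ[g>3]((R ⋈[g=b] σ[u='p'](S)))) → 2
  S → 4
  ρ[w/u](S) → 4
  ρ[u/y](ρ[w/u](S)) → 4
  π[w,u](ρ[u/y](ρ[w/u](S))) → 4
  (π[w,u](σ[g>3]((R ⋈[g=b] σ[u='p'](S)))) − π[w,u](ρ[u/y](ρ[w/u](S)))) → 2

|E| = 2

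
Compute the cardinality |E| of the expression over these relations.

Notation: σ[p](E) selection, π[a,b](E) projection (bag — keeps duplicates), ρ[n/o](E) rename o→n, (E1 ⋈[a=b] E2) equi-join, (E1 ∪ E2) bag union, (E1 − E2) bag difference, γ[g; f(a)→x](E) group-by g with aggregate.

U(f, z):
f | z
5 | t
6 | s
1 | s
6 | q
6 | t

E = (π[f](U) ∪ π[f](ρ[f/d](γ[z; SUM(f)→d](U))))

Row counts bottom-up:
  U → 5
  π[f](U) → 5
  U → 5
  γ[z; SUM(f)→d](U) → 3
  ρ[f/d](γ[z; SUM(f)→d](U)) → 3
  π[f](ρ[f/d](γ[z; SUM(f)→d](U))) → 3
  (π[f](U) ∪ π[f](ρ[f/d](γ[z; SUM(f)→d](U)))) → 8

|E| = 8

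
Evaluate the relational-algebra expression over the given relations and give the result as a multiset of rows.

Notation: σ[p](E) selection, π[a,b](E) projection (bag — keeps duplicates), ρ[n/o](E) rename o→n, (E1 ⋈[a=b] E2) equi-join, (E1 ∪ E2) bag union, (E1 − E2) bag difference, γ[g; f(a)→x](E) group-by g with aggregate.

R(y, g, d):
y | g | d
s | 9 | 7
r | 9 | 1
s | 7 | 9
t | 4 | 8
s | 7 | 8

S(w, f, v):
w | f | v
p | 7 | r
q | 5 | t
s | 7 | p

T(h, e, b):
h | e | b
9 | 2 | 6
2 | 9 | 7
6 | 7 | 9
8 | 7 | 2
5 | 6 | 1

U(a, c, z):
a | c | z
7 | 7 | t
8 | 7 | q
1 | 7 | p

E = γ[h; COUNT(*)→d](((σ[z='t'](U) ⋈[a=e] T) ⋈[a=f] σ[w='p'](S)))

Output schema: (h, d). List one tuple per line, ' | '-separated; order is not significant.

Row counts bottom-up:
  U → 3
  σ[z='t'](U) → 1
  T → 5
  (σ[z='t'](U) ⋈[a=e] T) → 2
  S → 3
  σ[w='p'](S) → 1
  ((σ[z='t'](U) ⋈[a=e] T) ⋈[a=f] σ[w='p'](S)) → 2
  γ[h; COUNT(*)→d](((σ[z='t'](U) ⋈[a=e] T) ⋈[a=f] σ[w='p'](S))) → 2

== RESULT ==
h | d
6 | 1
8 | 1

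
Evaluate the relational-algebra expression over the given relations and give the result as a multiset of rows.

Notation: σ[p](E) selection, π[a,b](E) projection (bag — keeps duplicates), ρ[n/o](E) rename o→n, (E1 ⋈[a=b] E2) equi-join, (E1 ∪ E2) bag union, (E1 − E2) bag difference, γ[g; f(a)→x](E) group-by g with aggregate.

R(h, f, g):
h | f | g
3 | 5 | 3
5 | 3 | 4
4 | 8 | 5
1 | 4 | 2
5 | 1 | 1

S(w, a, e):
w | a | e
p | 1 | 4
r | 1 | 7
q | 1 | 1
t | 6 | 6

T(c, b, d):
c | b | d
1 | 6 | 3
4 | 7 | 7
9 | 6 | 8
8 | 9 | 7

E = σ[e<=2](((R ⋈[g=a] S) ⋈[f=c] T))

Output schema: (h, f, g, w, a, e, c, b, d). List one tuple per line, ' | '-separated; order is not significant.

Subexpression sizes:
  R → 5
  S → 4
  (R ⋈[g=a] S) → 3
  T → 4
  ((R ⋈[g=a] S) ⋈[f=c] T) → 3
  σ[e<=2](((R ⋈[g=a] S) ⋈[f=c] T)) → 1

== RESULT ==
h | f | g | w | a | e | c | b | d
5 | 1 | 1 | q | 1 | 1 | 1 | 6 | 3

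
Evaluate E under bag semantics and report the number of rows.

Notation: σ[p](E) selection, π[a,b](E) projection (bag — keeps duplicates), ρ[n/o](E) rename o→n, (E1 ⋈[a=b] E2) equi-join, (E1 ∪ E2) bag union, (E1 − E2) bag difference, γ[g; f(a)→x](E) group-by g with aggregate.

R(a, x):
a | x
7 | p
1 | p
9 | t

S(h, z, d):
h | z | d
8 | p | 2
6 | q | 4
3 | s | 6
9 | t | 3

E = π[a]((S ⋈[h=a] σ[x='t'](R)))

Subexpression sizes:
  S → 4
  R → 3
  σ[x='t'](R) → 1
  (S ⋈[h=a] σ[x='t'](R)) → 1
  π[a]((S ⋈[h=a] σ[x='t'](R))) → 1

|E| = 1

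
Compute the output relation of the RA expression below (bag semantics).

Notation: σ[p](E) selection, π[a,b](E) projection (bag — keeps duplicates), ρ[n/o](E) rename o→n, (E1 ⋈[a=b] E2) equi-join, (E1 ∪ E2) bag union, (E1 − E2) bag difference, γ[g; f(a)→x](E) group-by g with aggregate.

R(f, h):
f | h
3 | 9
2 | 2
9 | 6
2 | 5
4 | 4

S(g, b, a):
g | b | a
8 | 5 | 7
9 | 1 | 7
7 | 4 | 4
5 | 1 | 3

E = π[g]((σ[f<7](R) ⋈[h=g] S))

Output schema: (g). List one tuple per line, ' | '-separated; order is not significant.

Subexpression sizes:
  R → 5
  σ[f<7](R) → 4
  S → 4
  (σ[f<7](R) ⋈[h=g] S) → 2
  π[g]((σ[f<7](R) ⋈[h=g] S)) → 2

== RESULT ==
g
5
9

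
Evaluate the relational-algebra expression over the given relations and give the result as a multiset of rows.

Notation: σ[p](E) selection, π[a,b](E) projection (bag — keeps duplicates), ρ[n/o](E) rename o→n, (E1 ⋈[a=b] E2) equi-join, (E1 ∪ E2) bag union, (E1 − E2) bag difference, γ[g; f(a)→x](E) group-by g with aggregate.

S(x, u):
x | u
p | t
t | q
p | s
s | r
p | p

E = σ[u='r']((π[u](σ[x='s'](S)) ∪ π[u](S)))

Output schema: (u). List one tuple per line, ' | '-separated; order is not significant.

Stepwise |·|:
  S → 5
  σ[x='s'](S) → 1
  π[u](σ[x='s'](S)) → 1
  S → 5
  π[u](S) → 5
  (π[u](σ[x='s'](S)) ∪ π[u](S)) → 6
  σ[u='r']((π[u](σ[x='s'](S)) ∪ π[u](S))) → 2

== RESULT ==
u
r
r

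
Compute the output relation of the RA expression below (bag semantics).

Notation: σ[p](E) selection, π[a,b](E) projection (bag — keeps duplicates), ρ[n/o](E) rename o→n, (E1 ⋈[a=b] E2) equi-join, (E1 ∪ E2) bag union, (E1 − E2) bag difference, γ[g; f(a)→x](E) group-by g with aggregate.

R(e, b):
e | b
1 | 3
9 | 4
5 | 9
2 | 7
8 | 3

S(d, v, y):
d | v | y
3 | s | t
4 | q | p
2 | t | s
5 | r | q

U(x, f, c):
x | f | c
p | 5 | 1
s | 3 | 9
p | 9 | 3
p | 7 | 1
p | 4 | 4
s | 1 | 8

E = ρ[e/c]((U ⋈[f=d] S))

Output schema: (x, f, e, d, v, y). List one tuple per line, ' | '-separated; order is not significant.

Subexpression sizes:
  U → 6
  S → 4
  (U ⋈[f=d] S) → 3
  ρ[e/c]((U ⋈[f=d] S)) → 3

== RESULT ==
x | f | e | d | v | y
p | 4 | 4 | 4 | q | p
p | 5 | 1 | 5 | r | q
s | 3 | 9 | 3 | s | t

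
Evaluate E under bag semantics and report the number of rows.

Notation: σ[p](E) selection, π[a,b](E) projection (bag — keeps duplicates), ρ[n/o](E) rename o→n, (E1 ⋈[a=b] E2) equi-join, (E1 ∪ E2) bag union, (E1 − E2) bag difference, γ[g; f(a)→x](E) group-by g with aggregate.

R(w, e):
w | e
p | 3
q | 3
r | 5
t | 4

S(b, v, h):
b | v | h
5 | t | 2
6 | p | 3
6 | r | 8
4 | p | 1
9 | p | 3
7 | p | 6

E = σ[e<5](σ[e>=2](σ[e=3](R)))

Stepwise |·|:
  R → 4
  σ[e=3](R) → 2
  σ[e>=2](σ[e=3](R)) → 2
  σ[e<5](σ[e>=2](σ[e=3](R))) → 2

|E| = 2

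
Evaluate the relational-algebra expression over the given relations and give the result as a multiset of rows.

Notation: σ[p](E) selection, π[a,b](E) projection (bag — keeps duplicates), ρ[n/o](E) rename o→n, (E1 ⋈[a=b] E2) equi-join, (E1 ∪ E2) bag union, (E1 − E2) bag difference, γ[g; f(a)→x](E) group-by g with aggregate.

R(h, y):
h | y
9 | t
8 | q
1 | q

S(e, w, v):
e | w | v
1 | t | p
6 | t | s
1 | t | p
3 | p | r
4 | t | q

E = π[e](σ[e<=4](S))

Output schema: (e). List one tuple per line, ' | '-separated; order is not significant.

Subexpression sizes:
  S → 5
  σ[e<=4](S) → 4
  π[e](σ[e<=4](S)) → 4

== RESULT ==
e
1
1
3
4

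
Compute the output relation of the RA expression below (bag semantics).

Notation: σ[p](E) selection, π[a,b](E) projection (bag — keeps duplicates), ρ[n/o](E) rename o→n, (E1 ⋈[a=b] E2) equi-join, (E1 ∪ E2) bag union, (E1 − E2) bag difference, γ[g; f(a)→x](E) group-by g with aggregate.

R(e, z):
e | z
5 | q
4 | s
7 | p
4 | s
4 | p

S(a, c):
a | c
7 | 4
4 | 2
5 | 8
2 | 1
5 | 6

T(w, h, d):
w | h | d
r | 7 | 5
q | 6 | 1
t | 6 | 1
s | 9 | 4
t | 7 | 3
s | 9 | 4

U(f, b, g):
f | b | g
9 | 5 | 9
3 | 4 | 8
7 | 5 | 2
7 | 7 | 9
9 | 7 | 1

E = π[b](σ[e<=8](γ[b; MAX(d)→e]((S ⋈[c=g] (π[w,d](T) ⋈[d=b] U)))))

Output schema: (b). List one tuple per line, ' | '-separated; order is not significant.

Per-node cardinality:
  S → 5
  T → 6
  π[w,d](T) → 6
  U → 5
  (π[w,d](T) ⋈[d=b] U) → 4
  (S ⋈[c=g] (π[w,d](T) ⋈[d=b] U)) → 3
  γ[b; MAX(d)→e]((S ⋈[c=g] (π[w,d](T) ⋈[d=b] U))) → 2
  σ[e<=8](γ[b; MAX(d)→e]((S ⋈[c=g] (π[w,d](T) ⋈[d=b] U)))) → 2
  π[b](σ[e<=8](γ[b; MAX(d)→e]((S ⋈[c=g] (π[w,d](T) ⋈[d=b] U))))) → 2

== RESULT ==
b
4
5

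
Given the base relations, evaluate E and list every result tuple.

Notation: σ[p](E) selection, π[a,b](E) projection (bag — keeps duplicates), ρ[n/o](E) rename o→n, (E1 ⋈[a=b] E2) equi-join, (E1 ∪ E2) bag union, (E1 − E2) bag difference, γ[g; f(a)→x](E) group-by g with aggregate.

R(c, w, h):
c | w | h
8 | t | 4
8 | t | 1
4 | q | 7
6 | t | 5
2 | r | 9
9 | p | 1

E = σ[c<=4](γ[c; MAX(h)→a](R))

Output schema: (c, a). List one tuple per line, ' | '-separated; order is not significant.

Subexpression sizes:
  R → 6
  γ[c; MAX(h)→a](R) → 5
  σ[c<=4](γ[c; MAX(h)→a](R)) → 2

== RESULT ==
c | a
2 | 9
4 | 7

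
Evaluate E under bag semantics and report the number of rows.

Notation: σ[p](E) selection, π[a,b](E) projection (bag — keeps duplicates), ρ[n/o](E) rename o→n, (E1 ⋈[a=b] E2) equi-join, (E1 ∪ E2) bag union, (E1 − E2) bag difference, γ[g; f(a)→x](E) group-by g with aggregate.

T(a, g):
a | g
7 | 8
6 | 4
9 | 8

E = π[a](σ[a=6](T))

Per-node cardinality:
  T → 3
  σ[a=6](T) → 1
  π[a](σ[a=6](T)) → 1

|E| = 1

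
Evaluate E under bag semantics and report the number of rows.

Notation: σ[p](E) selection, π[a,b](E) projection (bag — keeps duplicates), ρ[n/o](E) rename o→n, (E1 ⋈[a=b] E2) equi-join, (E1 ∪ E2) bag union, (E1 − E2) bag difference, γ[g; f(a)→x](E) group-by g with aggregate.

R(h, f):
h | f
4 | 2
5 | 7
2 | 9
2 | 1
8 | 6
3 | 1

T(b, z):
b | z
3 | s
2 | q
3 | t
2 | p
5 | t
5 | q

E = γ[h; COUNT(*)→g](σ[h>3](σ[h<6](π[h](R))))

Stepwise |·|:
  R → 6
  π[h](R) → 6
  σ[h<6](π[h](R)) → 5
  σ[h>3](σ[h<6](π[h](R))) → 2
  γ[h; COUNT(*)→g](σ[h>3](σ[h<6](π[h](R)))) → 2

|E| = 2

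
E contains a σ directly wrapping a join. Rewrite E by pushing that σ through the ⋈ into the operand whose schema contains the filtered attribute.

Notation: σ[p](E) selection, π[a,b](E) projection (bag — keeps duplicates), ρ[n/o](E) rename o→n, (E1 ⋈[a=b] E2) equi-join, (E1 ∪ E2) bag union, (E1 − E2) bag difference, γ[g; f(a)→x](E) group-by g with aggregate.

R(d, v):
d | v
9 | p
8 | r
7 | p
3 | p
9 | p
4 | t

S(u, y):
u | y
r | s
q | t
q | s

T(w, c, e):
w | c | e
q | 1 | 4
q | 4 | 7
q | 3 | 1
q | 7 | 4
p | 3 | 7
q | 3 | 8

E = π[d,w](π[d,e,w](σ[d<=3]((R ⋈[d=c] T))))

σ filters on d, owned by the left side.
E' = π[d,w](π[d,e,w]((σ[d<=3](R) ⋈[d=c] T)))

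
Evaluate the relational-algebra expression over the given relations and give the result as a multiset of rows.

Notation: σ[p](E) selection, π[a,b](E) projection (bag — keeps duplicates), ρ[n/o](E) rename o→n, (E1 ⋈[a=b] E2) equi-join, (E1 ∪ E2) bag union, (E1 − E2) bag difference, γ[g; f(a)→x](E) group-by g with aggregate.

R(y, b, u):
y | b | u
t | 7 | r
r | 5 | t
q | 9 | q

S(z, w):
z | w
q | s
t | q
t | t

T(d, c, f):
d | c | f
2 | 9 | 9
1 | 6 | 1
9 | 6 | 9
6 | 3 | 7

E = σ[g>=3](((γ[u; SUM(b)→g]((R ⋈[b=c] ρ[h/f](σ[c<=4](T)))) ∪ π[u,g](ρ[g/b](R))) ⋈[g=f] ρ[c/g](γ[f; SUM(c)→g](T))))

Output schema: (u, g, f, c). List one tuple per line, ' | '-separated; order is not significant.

Per-node cardinality:
  R → 3
  T → 4
  σ[c<=4](T) → 1
  ρ[h/f](σ[c<=4](T)) → 1
  (R ⋈[b=c] ρ[h/f](σ[c<=4](T))) → 0
  γ[u; SUM(b)→g]((R ⋈[b=c] ρ[h/f](σ[c<=4](T)))) → 0
  R → 3
  ρ[g/b](R) → 3
  π[u,g](ρ[g/b](R)) → 3
  (γ[u; SUM(b)→g]((R ⋈[b=c] ρ[h/f](σ[c<=4](T)))) ∪ π[u,g](ρ[g/b](R))) → 3
  T → 4
  γ[f; SUM(c)→g](T) → 3
  ρ[c/g](γ[f; SUM(c)→g](T)) → 3
  ((γ[u; SUM(b)→g]((R ⋈[b=c] ρ[h/f](σ[c<=4](T)))) ∪ π[u,g](ρ[g/b](R))) ⋈[g=f] ρ[c/g](γ[f; SUM(c)→g](T))) → 2
  σ[g>=3](((γ[u; SUM(b)→g]((R ⋈[b=c] ρ[h/f](σ[c<=4](T)))) ∪ π[u,g](ρ[g/b](R))) ⋈[g=f] ρ[c/g](γ[f; SUM(c)→g](T)))) → 2

== RESULT ==
u | g | f | c
q | 9 | 9 | 15
r | 7 | 7 | 3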